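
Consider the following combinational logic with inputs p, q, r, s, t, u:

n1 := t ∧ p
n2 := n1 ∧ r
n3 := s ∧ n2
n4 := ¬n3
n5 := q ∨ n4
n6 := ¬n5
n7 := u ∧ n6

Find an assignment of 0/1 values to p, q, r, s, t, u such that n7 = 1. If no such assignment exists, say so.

n7 = u ∧ n6 must be 1, so both u = 1 and n6 = 1.
n6 = ¬n5 must be 1, so n5 = 0.
n5 = q ∨ n4 must be 0, so both q = 0 and n4 = 0.
Check with p=1, q=0, r=1, s=1, t=1, u=1:
n1 = t ∧ p = 1 ∧ 1 = 1
n2 = n1 ∧ r = 1 ∧ 1 = 1
n3 = s ∧ n2 = 1 ∧ 1 = 1
n4 = ¬n3 = ¬1 = 0
n5 = q ∨ n4 = 0 ∨ 0 = 0
n6 = ¬n5 = ¬0 = 1
n7 = u ∧ n6 = 1 ∧ 1 = 1
So n7 = 1 as required.

p=1, q=0, r=1, s=1, t=1, u=1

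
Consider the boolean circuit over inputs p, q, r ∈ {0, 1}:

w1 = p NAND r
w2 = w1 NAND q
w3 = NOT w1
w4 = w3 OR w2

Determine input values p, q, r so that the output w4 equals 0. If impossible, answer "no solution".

p=1 q=1 r=0

w4 = w3 OR w2 must be 0, so both w3 = 0 and w2 = 0.
w3 = NOT w1 must be 0, so w1 = 1.
Check with p=1 q=1 r=0:
w1 = p NAND r = 1 NAND 0 = 1
w2 = w1 NAND q = 1 NAND 1 = 0
w3 = NOT w1 = NOT 1 = 0
w4 = w3 OR w2 = 0 OR 0 = 0
So w4 = 0 as required.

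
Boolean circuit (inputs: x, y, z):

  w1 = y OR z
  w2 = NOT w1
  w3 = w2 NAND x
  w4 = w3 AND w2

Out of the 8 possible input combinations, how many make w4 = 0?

7

w4 = w3 AND w2 must be 0, so at least one of w3, w2 is 0.
Enumerating the 8 input combinations, 7 give w4 = 0 and 1 give w4 = 1.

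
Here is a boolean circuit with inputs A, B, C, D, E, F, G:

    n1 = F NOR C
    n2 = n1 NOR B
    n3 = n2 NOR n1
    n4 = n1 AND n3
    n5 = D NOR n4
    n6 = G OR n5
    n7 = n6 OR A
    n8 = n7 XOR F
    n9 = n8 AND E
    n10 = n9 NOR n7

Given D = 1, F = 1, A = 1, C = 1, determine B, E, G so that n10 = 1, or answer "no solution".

no solution exists

With D = 1, F = 1, A = 1, C = 1 fixed, none of the 8 settings of B, E, G give n10 = 1.
For example, with B=0, E=1, G=1:
n1 = F NOR C = 1 NOR 1 = 0
n2 = n1 NOR B = 0 NOR 0 = 1
n3 = n2 NOR n1 = 1 NOR 0 = 0
n4 = n1 AND n3 = 0 AND 0 = 0
n5 = D NOR n4 = 1 NOR 0 = 0
n6 = G OR n5 = 1 OR 0 = 1
n7 = n6 OR A = 1 OR 1 = 1
n8 = n7 XOR F = 1 XOR 1 = 0
n9 = n8 AND E = 0 AND 1 = 0
n10 = n9 NOR n7 = 0 NOR 1 = 0
giving n10 = 0 ≠ 1.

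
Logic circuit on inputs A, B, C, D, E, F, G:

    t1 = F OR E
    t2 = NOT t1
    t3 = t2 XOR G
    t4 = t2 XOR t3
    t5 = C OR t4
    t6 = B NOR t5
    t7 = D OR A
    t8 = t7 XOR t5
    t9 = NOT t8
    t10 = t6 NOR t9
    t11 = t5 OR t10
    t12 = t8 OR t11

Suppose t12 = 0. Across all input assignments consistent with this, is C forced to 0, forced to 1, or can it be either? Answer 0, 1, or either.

0

t12 = t8 OR t11 must be 0, so both t8 = 0 and t11 = 0.
t8 = t7 XOR t5 must be 0, so t7 and t5 are equal.
t11 = t5 OR t10 must be 0, so both t5 = 0 and t10 = 0.
Every assignment with t12 = 0 has C = 0; there are 8 such assignment(s).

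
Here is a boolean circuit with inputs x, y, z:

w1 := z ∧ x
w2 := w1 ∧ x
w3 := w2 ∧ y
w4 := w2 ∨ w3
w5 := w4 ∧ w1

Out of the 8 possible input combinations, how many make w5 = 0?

6

w5 = w4 ∧ w1 must be 0, so at least one of w4, w1 is 0.
Satisfying assignments:
  x=0, y=0, z=0
  x=0, y=0, z=1
  x=0, y=1, z=0
  x=0, y=1, z=1
  x=1, y=0, z=0
  x=1, y=1, z=0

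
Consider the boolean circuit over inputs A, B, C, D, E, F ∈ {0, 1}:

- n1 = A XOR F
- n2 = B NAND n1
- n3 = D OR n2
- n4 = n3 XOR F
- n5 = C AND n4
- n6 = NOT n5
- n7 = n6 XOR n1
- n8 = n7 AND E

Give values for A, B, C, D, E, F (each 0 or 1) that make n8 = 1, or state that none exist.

A=0, B=1, C=0, D=0, E=1, F=0

n8 = n7 AND E must be 1, so both n7 = 1 and E = 1.
n7 = n6 XOR n1 must be 1, so n6 and n1 differ.
Check with A=0, B=1, C=0, D=0, E=1, F=0:
n1 = A XOR F = 0 XOR 0 = 0
n2 = B NAND n1 = 1 NAND 0 = 1
n3 = D OR n2 = 0 OR 1 = 1
n4 = n3 XOR F = 1 XOR 0 = 1
n5 = C AND n4 = 0 AND 1 = 0
n6 = NOT n5 = NOT 0 = 1
n7 = n6 XOR n1 = 1 XOR 0 = 1
n8 = n7 AND E = 1 AND 1 = 1
So n8 = 1 as required.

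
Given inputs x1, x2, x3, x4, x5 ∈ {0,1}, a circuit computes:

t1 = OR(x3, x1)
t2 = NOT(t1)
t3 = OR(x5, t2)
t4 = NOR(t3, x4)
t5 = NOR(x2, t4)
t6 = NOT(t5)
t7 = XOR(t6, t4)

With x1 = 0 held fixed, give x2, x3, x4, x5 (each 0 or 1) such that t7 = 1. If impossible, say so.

x2=1 x3=0 x4=1 x5=0

t7 = XOR(t6, t4) must be 1, so t6 and t4 differ.
Check with x1 = 0 and x2=1, x3=0, x4=1, x5=0:
t1 = OR(x3, x1) = OR(0, 0) = 0
t2 = NOT(t1) = NOT 0 = 1
t3 = OR(x5, t2) = OR(0, 1) = 1
t4 = NOR(t3, x4) = NOR(1, 1) = 0
t5 = NOR(x2, t4) = NOR(1, 0) = 0
t6 = NOT(t5) = NOT 0 = 1
t7 = XOR(t6, t4) = XOR(1, 0) = 1
So t7 = 1.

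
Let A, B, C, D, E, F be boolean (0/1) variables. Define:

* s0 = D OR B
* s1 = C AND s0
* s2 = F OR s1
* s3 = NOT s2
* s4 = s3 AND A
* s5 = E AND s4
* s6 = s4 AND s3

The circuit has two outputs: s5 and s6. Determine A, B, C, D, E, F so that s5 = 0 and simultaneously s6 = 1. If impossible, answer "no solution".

Check with A=1 B=0 C=0 D=0 E=0 F=0:
s0 = D OR B = 0 OR 0 = 0
s1 = C AND s0 = 0 AND 0 = 0
s2 = F OR s1 = 0 OR 0 = 0
s3 = NOT s2 = NOT 0 = 1
s4 = s3 AND A = 1 AND 1 = 1
s5 = E AND s4 = 0 AND 1 = 0
s6 = s4 AND s3 = 1 AND 1 = 1
So s5 = 0 and s6 = 1.

A=1 B=0 C=0 D=0 E=0 F=0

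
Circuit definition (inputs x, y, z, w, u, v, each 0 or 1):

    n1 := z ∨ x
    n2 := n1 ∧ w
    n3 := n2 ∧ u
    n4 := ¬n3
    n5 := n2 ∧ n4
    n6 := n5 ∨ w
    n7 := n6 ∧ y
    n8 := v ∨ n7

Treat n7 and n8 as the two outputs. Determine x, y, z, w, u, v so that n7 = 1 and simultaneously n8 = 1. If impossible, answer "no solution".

x=1, y=1, z=0, w=1, u=0, v=1

Check with x=1, y=1, z=0, w=1, u=0, v=1:
n1 = z ∨ x = 0 ∨ 1 = 1
n2 = n1 ∧ w = 1 ∧ 1 = 1
n3 = n2 ∧ u = 1 ∧ 0 = 0
n4 = ¬n3 = ¬0 = 1
n5 = n2 ∧ n4 = 1 ∧ 1 = 1
n6 = n5 ∨ w = 1 ∨ 1 = 1
n7 = n6 ∧ y = 1 ∧ 1 = 1
n8 = v ∨ n7 = 1 ∨ 1 = 1
So n7 = 1 and n8 = 1.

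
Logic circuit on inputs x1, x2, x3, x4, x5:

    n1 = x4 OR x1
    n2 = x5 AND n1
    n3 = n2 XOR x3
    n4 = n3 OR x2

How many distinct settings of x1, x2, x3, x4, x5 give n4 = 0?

n4 = n3 OR x2 must be 0, so both n3 = 0 and x2 = 0.
n3 = n2 XOR x3 must be 0, so n2 and x3 are equal.
Enumerating the 32 input combinations, 8 give n4 = 0 and 24 give n4 = 1.

8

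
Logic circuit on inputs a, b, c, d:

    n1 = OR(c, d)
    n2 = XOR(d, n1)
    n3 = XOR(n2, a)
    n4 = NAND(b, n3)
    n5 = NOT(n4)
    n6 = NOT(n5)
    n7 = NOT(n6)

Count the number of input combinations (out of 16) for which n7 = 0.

12

n7 = NOT(n6) must be 0, so n6 = 1.
n6 = NOT(n5) must be 1, so n5 = 0.
Enumerating the 16 input combinations, 12 give n7 = 0 and 4 give n7 = 1.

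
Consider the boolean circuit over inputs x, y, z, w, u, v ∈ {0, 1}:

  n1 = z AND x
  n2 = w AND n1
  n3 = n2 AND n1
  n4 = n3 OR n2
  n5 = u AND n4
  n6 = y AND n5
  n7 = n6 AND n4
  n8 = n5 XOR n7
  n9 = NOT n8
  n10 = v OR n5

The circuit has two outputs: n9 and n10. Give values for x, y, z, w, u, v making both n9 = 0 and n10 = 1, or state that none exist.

Check with x=1, y=0, z=1, w=1, u=1, v=0:
n1 = z AND x = 1 AND 1 = 1
n2 = w AND n1 = 1 AND 1 = 1
n3 = n2 AND n1 = 1 AND 1 = 1
n4 = n3 OR n2 = 1 OR 1 = 1
n5 = u AND n4 = 1 AND 1 = 1
n6 = y AND n5 = 0 AND 1 = 0
n7 = n6 AND n4 = 0 AND 1 = 0
n8 = n5 XOR n7 = 1 XOR 0 = 1
n9 = NOT n8 = NOT 1 = 0
n10 = v OR n5 = 0 OR 1 = 1
So n9 = 0 and n10 = 1.

x=1, y=0, z=1, w=1, u=1, v=0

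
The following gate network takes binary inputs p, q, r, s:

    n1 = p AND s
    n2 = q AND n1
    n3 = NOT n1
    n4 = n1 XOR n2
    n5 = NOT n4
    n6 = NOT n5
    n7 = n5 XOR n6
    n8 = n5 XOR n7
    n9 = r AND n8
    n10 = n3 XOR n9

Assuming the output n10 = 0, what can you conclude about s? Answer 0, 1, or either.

n10 = n3 XOR n9 must be 0, so n3 and n9 are equal.
Every assignment with n10 = 0 has s = 1; there are 3 such assignment(s).
  p=1, q=0, r=0, s=1
  p=1, q=1, r=0, s=1
  p=1, q=1, r=1, s=1

1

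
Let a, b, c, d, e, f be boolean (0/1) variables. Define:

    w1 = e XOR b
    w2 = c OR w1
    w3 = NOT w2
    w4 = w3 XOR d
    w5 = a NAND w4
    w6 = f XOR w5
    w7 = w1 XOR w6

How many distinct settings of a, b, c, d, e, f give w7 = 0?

32

w7 = w1 XOR w6 must be 0, so w1 and w6 are equal.
Enumerating the 64 input combinations, 32 give w7 = 0 and 32 give w7 = 1.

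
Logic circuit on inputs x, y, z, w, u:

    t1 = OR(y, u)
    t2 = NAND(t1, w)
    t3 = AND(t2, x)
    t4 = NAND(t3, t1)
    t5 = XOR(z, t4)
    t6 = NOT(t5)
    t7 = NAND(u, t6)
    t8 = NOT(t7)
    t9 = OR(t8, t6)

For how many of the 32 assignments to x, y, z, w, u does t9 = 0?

16

t9 = OR(t8, t6) must be 0, so both t8 = 0 and t6 = 0.
t8 = NOT(t7) must be 0, so t7 = 1.
t6 = NOT(t5) must be 0, so t5 = 1.
Enumerating the 32 input combinations, 16 give t9 = 0 and 16 give t9 = 1.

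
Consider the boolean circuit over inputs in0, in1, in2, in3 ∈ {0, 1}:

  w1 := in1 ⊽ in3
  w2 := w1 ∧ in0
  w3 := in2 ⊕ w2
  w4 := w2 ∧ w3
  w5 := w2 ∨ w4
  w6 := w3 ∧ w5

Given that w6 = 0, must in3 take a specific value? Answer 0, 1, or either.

either

Both values of in3 occur among assignments with w6 = 0:
  in3=0: in0=0, in1=0, in2=0, in3=0
  in3=1: in0=0, in1=0, in2=0, in3=1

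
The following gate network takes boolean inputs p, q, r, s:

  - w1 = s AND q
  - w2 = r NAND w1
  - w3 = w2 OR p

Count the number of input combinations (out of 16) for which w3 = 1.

15

w3 = w2 OR p must be 1, so at least one of w2, p is 1.
Enumerating the 16 input combinations, 15 give w3 = 1 and 1 give w3 = 0.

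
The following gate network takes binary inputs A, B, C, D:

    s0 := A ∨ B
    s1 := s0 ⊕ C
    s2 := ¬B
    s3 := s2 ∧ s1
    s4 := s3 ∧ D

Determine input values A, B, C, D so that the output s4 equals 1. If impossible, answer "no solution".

A=1, B=0, C=0, D=1

s4 = s3 ∧ D must be 1, so both s3 = 1 and D = 1.
Check with A=1, B=0, C=0, D=1:
s0 = A ∨ B = 1 ∨ 0 = 1
s1 = s0 ⊕ C = 1 ⊕ 0 = 1
s2 = ¬B = ¬0 = 1
s3 = s2 ∧ s1 = 1 ∧ 1 = 1
s4 = s3 ∧ D = 1 ∧ 1 = 1
So s4 = 1 as required.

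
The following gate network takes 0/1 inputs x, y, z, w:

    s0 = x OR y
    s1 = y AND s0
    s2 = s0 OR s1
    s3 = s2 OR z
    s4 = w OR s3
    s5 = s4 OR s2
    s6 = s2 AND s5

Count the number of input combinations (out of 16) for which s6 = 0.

4

s6 = s2 AND s5 must be 0, so at least one of s2, s5 is 0.
Satisfying assignments:
  x=0, y=0, z=0, w=0
  x=0, y=0, z=0, w=1
  x=0, y=0, z=1, w=0
  x=0, y=0, z=1, w=1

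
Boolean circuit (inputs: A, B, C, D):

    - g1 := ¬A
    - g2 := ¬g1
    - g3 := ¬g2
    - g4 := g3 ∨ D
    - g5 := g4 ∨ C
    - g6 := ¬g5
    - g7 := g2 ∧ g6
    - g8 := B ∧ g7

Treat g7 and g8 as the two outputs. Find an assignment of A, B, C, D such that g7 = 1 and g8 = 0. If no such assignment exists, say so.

A=1 B=0 C=0 D=0

Check with A=1 B=0 C=0 D=0:
g1 = ¬A = ¬1 = 0
g2 = ¬g1 = ¬0 = 1
g3 = ¬g2 = ¬1 = 0
g4 = g3 ∨ D = 0 ∨ 0 = 0
g5 = g4 ∨ C = 0 ∨ 0 = 0
g6 = ¬g5 = ¬0 = 1
g7 = g2 ∧ g6 = 1 ∧ 1 = 1
g8 = B ∧ g7 = 0 ∧ 1 = 0
So g7 = 1 and g8 = 0.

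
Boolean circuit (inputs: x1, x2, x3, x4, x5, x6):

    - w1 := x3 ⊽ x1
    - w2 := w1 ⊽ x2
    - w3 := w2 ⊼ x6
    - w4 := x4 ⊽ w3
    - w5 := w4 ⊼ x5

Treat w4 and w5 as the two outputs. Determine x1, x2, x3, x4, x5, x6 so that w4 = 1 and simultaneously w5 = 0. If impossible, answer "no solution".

Check with x1=1, x2=0, x3=0, x4=0, x5=1, x6=1:
w1 = x3 ⊽ x1 = 0 ⊽ 1 = 0
w2 = w1 ⊽ x2 = 0 ⊽ 0 = 1
w3 = w2 ⊼ x6 = 1 ⊼ 1 = 0
w4 = x4 ⊽ w3 = 0 ⊽ 0 = 1
w5 = w4 ⊼ x5 = 1 ⊼ 1 = 0
So w4 = 1 and w5 = 0.

x1=1, x2=0, x3=0, x4=0, x5=1, x6=1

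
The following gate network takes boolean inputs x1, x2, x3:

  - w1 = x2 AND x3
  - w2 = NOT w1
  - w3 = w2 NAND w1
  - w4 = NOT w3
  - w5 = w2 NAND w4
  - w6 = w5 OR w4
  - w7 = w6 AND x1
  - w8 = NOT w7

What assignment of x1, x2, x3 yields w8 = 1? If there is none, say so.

w8 = NOT w7 must be 1, so w7 = 0.
Check with x1=0, x2=1, x3=0:
w1 = x2 AND x3 = 1 AND 0 = 0
w2 = NOT w1 = NOT 0 = 1
w3 = w2 NAND w1 = 1 NAND 0 = 1
w4 = NOT w3 = NOT 1 = 0
w5 = w2 NAND w4 = 1 NAND 0 = 1
w6 = w5 OR w4 = 1 OR 0 = 1
w7 = w6 AND x1 = 1 AND 0 = 0
w8 = NOT w7 = NOT 0 = 1
So w8 = 1 as required.

x1=0, x2=1, x3=0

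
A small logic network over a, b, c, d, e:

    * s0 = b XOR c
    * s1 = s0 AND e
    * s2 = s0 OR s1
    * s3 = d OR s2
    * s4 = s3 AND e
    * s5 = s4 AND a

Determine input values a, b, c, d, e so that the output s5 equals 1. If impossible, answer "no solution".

Check with a=1 b=0 c=1 d=1 e=1:
s0 = b XOR c = 0 XOR 1 = 1
s1 = s0 AND e = 1 AND 1 = 1
s2 = s0 OR s1 = 1 OR 1 = 1
s3 = d OR s2 = 1 OR 1 = 1
s4 = s3 AND e = 1 AND 1 = 1
s5 = s4 AND a = 1 AND 1 = 1
So s5 = 1 as required.

a=1 b=0 c=1 d=1 e=1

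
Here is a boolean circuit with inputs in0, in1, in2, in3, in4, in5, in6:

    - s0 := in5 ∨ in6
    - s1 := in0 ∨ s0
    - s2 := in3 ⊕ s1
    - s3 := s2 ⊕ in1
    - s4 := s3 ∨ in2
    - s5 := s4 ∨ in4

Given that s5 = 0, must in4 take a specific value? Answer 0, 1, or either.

s5 = s4 ∨ in4 must be 0, so both s4 = 0 and in4 = 0.
Every assignment with s5 = 0 has in4 = 0; there are 16 such assignment(s).

0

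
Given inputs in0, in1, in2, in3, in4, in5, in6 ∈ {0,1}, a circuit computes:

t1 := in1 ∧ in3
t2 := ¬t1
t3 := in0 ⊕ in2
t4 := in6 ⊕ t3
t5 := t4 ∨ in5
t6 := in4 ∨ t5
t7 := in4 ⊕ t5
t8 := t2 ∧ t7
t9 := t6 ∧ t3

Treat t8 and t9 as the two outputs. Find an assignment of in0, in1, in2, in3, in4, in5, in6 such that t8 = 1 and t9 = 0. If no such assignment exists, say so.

Check with in0=0, in1=1, in2=0, in3=0, in4=0, in5=1, in6=1:
t1 = in1 ∧ in3 = 1 ∧ 0 = 0
t2 = ¬t1 = ¬0 = 1
t3 = in0 ⊕ in2 = 0 ⊕ 0 = 0
t4 = in6 ⊕ t3 = 1 ⊕ 0 = 1
t5 = t4 ∨ in5 = 1 ∨ 1 = 1
t6 = in4 ∨ t5 = 0 ∨ 1 = 1
t7 = in4 ⊕ t5 = 0 ⊕ 1 = 1
t8 = t2 ∧ t7 = 1 ∧ 1 = 1
t9 = t6 ∧ t3 = 1 ∧ 0 = 0
So t8 = 1 and t9 = 0.

in0=0, in1=1, in2=0, in3=0, in4=0, in5=1, in6=1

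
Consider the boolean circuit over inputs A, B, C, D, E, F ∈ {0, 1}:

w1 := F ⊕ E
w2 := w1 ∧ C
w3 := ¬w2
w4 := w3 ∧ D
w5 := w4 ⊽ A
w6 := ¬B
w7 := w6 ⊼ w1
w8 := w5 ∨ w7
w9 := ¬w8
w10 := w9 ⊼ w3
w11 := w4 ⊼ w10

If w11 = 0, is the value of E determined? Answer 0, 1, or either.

either

Both values of E occur among assignments with w11 = 0:
  E=0: A=0, B=0, C=0, D=1, E=0, F=0
  E=1: A=0, B=0, C=0, D=1, E=1, F=1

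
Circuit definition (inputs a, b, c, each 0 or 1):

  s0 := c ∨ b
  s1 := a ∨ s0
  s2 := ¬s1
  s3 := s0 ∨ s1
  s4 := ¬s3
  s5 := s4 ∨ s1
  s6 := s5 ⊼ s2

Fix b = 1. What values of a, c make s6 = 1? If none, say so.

s6 = s5 ⊼ s2 must be 1, so at least one of s5, s2 is 0.
Check with b = 1 and a=1, c=1:
s0 = c ∨ b = 1 ∨ 1 = 1
s1 = a ∨ s0 = 1 ∨ 1 = 1
s2 = ¬s1 = ¬1 = 0
s3 = s0 ∨ s1 = 1 ∨ 1 = 1
s4 = ¬s3 = ¬1 = 0
s5 = s4 ∨ s1 = 0 ∨ 1 = 1
s6 = s5 ⊼ s2 = 1 ⊼ 0 = 1
So s6 = 1.

a=1, c=1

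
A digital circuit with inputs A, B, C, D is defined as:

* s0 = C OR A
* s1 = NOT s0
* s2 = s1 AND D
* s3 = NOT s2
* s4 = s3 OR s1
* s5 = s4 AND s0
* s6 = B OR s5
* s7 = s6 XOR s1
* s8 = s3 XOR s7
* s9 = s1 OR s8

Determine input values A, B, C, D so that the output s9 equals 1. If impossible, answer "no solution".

A=0 B=1 C=0 D=0

s9 = s1 OR s8 must be 1, so at least one of s1, s8 is 1.
Check with A=0 B=1 C=0 D=0:
s0 = C OR A = 0 OR 0 = 0
s1 = NOT s0 = NOT 0 = 1
s2 = s1 AND D = 1 AND 0 = 0
s3 = NOT s2 = NOT 0 = 1
s4 = s3 OR s1 = 1 OR 1 = 1
s5 = s4 AND s0 = 1 AND 0 = 0
s6 = B OR s5 = 1 OR 0 = 1
s7 = s6 XOR s1 = 1 XOR 1 = 0
s8 = s3 XOR s7 = 1 XOR 0 = 1
s9 = s1 OR s8 = 1 OR 1 = 1
So s9 = 1 as required.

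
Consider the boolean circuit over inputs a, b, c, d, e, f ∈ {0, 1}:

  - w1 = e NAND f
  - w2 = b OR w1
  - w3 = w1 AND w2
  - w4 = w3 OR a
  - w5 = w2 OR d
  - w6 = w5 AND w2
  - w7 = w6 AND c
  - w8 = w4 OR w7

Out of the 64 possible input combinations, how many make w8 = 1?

w8 = w4 OR w7 must be 1, so at least one of w4, w7 is 1.
Enumerating the 64 input combinations, 58 give w8 = 1 and 6 give w8 = 0.

58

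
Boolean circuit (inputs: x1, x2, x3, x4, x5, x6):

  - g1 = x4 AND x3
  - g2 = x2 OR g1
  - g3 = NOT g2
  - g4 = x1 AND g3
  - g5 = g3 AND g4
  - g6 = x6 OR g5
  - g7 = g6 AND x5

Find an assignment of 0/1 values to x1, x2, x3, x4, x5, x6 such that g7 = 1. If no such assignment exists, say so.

x1=0 x2=0 x3=1 x4=0 x5=1 x6=1

g7 = g6 AND x5 must be 1, so both g6 = 1 and x5 = 1.
g6 = x6 OR g5 must be 1, so at least one of x6, g5 is 1.
Check with x1=0 x2=0 x3=1 x4=0 x5=1 x6=1:
g1 = x4 AND x3 = 0 AND 1 = 0
g2 = x2 OR g1 = 0 OR 0 = 0
g3 = NOT g2 = NOT 0 = 1
g4 = x1 AND g3 = 0 AND 1 = 0
g5 = g3 AND g4 = 1 AND 0 = 0
g6 = x6 OR g5 = 1 OR 0 = 1
g7 = g6 AND x5 = 1 AND 1 = 1
So g7 = 1 as required.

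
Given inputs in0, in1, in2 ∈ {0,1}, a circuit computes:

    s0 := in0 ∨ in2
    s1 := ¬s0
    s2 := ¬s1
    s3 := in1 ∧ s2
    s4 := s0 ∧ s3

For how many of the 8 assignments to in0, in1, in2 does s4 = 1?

s4 = s0 ∧ s3 must be 1, so both s0 = 1 and s3 = 1.
Enumerating the 8 input combinations, 3 give s4 = 1 and 5 give s4 = 0.

3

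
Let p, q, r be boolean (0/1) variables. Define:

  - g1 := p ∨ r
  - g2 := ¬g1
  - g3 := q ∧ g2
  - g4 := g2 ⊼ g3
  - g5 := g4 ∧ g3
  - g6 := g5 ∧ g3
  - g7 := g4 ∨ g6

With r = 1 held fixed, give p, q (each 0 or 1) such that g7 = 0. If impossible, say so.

no solution exists

With r = 1 fixed, none of the 4 settings of p, q give g7 = 0.
For example, with p=1, q=1:
g1 = p ∨ r = 1 ∨ 1 = 1
g2 = ¬g1 = ¬1 = 0
g3 = q ∧ g2 = 1 ∧ 0 = 0
g4 = g2 ⊼ g3 = 0 ⊼ 0 = 1
g5 = g4 ∧ g3 = 1 ∧ 0 = 0
g6 = g5 ∧ g3 = 0 ∧ 0 = 0
g7 = g4 ∨ g6 = 1 ∨ 0 = 1
giving g7 = 1 ≠ 0.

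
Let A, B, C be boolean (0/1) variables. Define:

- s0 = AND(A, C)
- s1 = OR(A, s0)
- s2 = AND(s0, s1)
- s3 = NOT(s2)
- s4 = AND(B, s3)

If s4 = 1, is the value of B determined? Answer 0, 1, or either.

1

s4 = AND(B, s3) must be 1, so both B = 1 and s3 = 1.
s3 = NOT(s2) must be 1, so s2 = 0.
Every assignment with s4 = 1 has B = 1; there are 3 such assignment(s).
  A=0, B=1, C=0
  A=0, B=1, C=1
  A=1, B=1, C=0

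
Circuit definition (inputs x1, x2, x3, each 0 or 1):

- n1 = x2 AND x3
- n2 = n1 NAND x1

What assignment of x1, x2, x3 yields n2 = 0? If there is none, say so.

n2 = n1 NAND x1 must be 0, so both n1 = 1 and x1 = 1.
n1 = x2 AND x3 must be 1, so both x2 = 1 and x3 = 1.
Check with x1=1, x2=1, x3=1:
n1 = x2 AND x3 = 1 AND 1 = 1
n2 = n1 NAND x1 = 1 NAND 1 = 0
So n2 = 0 as required.

x1=1, x2=1, x3=1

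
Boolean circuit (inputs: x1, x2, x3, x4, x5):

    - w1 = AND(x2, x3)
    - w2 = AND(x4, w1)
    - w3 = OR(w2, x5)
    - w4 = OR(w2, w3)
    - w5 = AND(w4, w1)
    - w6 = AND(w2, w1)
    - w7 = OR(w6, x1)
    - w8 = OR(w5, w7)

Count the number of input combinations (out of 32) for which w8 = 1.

w8 = OR(w5, w7) must be 1, so at least one of w5, w7 is 1.
Enumerating the 32 input combinations, 19 give w8 = 1 and 13 give w8 = 0.

19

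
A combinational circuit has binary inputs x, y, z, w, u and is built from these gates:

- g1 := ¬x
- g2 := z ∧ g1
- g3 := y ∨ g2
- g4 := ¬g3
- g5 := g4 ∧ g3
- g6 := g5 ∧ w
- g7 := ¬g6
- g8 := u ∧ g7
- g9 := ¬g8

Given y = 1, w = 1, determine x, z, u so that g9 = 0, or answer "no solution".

x=1 z=1 u=1

g9 = ¬g8 must be 0, so g8 = 1.
Check with y = 1, w = 1 and x=1, z=1, u=1:
g1 = ¬x = ¬1 = 0
g2 = z ∧ g1 = 1 ∧ 0 = 0
g3 = y ∨ g2 = 1 ∨ 0 = 1
g4 = ¬g3 = ¬1 = 0
g5 = g4 ∧ g3 = 0 ∧ 1 = 0
g6 = g5 ∧ w = 0 ∧ 1 = 0
g7 = ¬g6 = ¬0 = 1
g8 = u ∧ g7 = 1 ∧ 1 = 1
g9 = ¬g8 = ¬1 = 0
So g9 = 0.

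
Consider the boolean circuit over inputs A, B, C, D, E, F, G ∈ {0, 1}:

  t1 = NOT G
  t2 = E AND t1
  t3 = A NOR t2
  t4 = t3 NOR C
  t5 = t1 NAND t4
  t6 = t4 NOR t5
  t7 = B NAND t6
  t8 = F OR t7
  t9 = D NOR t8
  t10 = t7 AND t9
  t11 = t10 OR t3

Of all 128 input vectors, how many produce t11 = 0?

80

t11 = t10 OR t3 must be 0, so both t10 = 0 and t3 = 0.
Enumerating the 128 input combinations, 80 give t11 = 0 and 48 give t11 = 1.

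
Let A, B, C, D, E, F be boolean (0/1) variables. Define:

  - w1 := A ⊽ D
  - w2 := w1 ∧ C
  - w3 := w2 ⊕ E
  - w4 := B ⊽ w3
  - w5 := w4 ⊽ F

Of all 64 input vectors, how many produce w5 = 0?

w5 = w4 ⊽ F must be 0, so at least one of w4, F is 1.
Enumerating the 64 input combinations, 40 give w5 = 0 and 24 give w5 = 1.

40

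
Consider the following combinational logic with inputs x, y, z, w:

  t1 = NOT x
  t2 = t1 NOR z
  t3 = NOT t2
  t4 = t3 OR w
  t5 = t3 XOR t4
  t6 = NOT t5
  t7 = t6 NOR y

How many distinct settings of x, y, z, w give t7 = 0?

15

t7 = t6 NOR y must be 0, so at least one of t6, y is 1.
Enumerating the 16 input combinations, 15 give t7 = 0 and 1 give t7 = 1.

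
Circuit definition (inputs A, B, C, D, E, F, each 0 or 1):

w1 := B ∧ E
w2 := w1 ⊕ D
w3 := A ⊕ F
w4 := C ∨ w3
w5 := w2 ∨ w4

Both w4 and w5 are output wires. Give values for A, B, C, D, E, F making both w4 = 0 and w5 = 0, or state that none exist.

Check with A=1, B=0, C=0, D=0, E=0, F=1:
w1 = B ∧ E = 0 ∧ 0 = 0
w2 = w1 ⊕ D = 0 ⊕ 0 = 0
w3 = A ⊕ F = 1 ⊕ 1 = 0
w4 = C ∨ w3 = 0 ∨ 0 = 0
w5 = w2 ∨ w4 = 0 ∨ 0 = 0
So w4 = 0 and w5 = 0.

A=1, B=0, C=0, D=0, E=0, F=1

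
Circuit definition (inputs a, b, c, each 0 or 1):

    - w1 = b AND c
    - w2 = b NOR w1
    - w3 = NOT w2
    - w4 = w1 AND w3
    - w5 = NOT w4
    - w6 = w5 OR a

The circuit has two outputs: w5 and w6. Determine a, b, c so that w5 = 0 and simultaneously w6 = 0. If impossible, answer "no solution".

a=0, b=1, c=1

Check with a=0, b=1, c=1:
w1 = b AND c = 1 AND 1 = 1
w2 = b NOR w1 = 1 NOR 1 = 0
w3 = NOT w2 = NOT 0 = 1
w4 = w1 AND w3 = 1 AND 1 = 1
w5 = NOT w4 = NOT 1 = 0
w6 = w5 OR a = 0 OR 0 = 0
So w5 = 0 and w6 = 0.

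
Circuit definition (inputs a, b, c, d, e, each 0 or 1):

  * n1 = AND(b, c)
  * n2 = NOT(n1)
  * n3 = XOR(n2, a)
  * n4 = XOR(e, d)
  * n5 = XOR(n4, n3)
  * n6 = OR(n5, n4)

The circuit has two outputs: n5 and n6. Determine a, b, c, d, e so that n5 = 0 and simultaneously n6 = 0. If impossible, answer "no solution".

a=1, b=1, c=0, d=1, e=1

Check with a=1, b=1, c=0, d=1, e=1:
n1 = AND(b, c) = AND(1, 0) = 0
n2 = NOT(n1) = NOT 0 = 1
n3 = XOR(n2, a) = XOR(1, 1) = 0
n4 = XOR(e, d) = XOR(1, 1) = 0
n5 = XOR(n4, n3) = XOR(0, 0) = 0
n6 = OR(n5, n4) = OR(0, 0) = 0
So n5 = 0 and n6 = 0.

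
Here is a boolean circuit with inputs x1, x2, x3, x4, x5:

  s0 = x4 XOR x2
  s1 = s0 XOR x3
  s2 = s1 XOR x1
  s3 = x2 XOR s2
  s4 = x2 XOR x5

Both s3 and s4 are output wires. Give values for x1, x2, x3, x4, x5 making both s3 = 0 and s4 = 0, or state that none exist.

Check with x1=1 x2=1 x3=1 x4=0 x5=1:
s0 = x4 XOR x2 = 0 XOR 1 = 1
s1 = s0 XOR x3 = 1 XOR 1 = 0
s2 = s1 XOR x1 = 0 XOR 1 = 1
s3 = x2 XOR s2 = 1 XOR 1 = 0
s4 = x2 XOR x5 = 1 XOR 1 = 0
So s3 = 0 and s4 = 0.

x1=1 x2=1 x3=1 x4=0 x5=1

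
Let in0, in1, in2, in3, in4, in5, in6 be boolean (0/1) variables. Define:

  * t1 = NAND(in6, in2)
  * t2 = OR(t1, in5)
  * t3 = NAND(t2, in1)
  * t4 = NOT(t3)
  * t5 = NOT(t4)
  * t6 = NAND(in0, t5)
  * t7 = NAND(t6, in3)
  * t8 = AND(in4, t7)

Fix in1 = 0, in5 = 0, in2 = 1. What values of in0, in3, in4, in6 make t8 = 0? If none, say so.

in0=1 in3=1 in4=0 in6=0

t8 = AND(in4, t7) must be 0, so at least one of in4, t7 is 0.
Check with in1 = 0, in5 = 0, in2 = 1 and in0=1, in3=1, in4=0, in6=0:
t1 = NAND(in6, in2) = NAND(0, 1) = 1
t2 = OR(t1, in5) = OR(1, 0) = 1
t3 = NAND(t2, in1) = NAND(1, 0) = 1
t4 = NOT(t3) = NOT 1 = 0
t5 = NOT(t4) = NOT 0 = 1
t6 = NAND(in0, t5) = NAND(1, 1) = 0
t7 = NAND(t6, in3) = NAND(0, 1) = 1
t8 = AND(in4, t7) = AND(0, 1) = 0
So t8 = 0.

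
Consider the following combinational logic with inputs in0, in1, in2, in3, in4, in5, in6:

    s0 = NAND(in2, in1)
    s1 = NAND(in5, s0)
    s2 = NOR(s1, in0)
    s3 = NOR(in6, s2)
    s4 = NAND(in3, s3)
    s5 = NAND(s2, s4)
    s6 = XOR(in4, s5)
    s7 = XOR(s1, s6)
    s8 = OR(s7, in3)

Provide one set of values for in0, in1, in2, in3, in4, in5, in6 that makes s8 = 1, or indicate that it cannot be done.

in0=1 in1=1 in2=1 in3=0 in4=1 in5=1 in6=1

Check with in0=1 in1=1 in2=1 in3=0 in4=1 in5=1 in6=1:
s0 = NAND(in2, in1) = NAND(1, 1) = 0
s1 = NAND(in5, s0) = NAND(1, 0) = 1
s2 = NOR(s1, in0) = NOR(1, 1) = 0
s3 = NOR(in6, s2) = NOR(1, 0) = 0
s4 = NAND(in3, s3) = NAND(0, 0) = 1
s5 = NAND(s2, s4) = NAND(0, 1) = 1
s6 = XOR(in4, s5) = XOR(1, 1) = 0
s7 = XOR(s1, s6) = XOR(1, 0) = 1
s8 = OR(s7, in3) = OR(1, 0) = 1
So s8 = 1 as required.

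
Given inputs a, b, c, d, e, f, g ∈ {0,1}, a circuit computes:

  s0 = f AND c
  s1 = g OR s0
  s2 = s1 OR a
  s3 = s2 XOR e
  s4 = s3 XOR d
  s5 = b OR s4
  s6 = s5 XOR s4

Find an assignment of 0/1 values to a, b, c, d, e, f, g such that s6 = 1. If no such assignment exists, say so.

Check with a=1 b=1 c=1 d=1 e=0 f=0 g=0:
s0 = f AND c = 0 AND 1 = 0
s1 = g OR s0 = 0 OR 0 = 0
s2 = s1 OR a = 0 OR 1 = 1
s3 = s2 XOR e = 1 XOR 0 = 1
s4 = s3 XOR d = 1 XOR 1 = 0
s5 = b OR s4 = 1 OR 0 = 1
s6 = s5 XOR s4 = 1 XOR 0 = 1
So s6 = 1 as required.

a=1 b=1 c=1 d=1 e=0 f=0 g=0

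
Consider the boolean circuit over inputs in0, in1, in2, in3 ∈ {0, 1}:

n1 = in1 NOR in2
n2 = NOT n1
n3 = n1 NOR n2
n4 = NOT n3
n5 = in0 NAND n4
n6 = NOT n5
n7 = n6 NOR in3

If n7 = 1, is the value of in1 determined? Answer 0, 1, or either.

Both values of in1 occur among assignments with n7 = 1:
  in1=0: in0=0, in1=0, in2=0, in3=0
  in1=1: in0=0, in1=1, in2=0, in3=0

either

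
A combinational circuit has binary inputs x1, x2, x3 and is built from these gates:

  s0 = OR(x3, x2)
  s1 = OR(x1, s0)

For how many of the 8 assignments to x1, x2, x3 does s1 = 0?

s1 = OR(x1, s0) must be 0, so both x1 = 0 and s0 = 0.
s0 = OR(x3, x2) must be 0, so both x3 = 0 and x2 = 0.
Satisfying assignments:
  x1=0, x2=0, x3=0

1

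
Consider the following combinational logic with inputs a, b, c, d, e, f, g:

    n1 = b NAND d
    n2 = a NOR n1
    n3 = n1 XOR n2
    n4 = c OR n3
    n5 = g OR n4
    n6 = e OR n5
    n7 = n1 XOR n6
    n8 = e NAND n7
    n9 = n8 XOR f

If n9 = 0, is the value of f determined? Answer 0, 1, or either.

Both values of f occur among assignments with n9 = 0:
  f=0: a=0, b=1, c=0, d=1, e=1, f=0, g=0
  f=1: a=0, b=0, c=0, d=0, e=0, f=1, g=0

either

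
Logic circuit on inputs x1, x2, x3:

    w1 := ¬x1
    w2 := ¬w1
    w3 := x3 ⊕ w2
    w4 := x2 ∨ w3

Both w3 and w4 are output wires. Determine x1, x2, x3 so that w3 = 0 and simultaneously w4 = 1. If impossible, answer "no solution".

Check with x1=0, x2=1, x3=0:
w1 = ¬x1 = ¬0 = 1
w2 = ¬w1 = ¬1 = 0
w3 = x3 ⊕ w2 = 0 ⊕ 0 = 0
w4 = x2 ∨ w3 = 1 ∨ 0 = 1
So w3 = 0 and w4 = 1.

x1=0, x2=1, x3=0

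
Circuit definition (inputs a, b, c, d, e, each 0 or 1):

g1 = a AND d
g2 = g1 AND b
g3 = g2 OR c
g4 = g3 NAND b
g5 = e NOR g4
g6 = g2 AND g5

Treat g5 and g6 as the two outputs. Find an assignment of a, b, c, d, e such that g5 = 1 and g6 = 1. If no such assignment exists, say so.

a=1, b=1, c=0, d=1, e=0

Check with a=1, b=1, c=0, d=1, e=0:
g1 = a AND d = 1 AND 1 = 1
g2 = g1 AND b = 1 AND 1 = 1
g3 = g2 OR c = 1 OR 0 = 1
g4 = g3 NAND b = 1 NAND 1 = 0
g5 = e NOR g4 = 0 NOR 0 = 1
g6 = g2 AND g5 = 1 AND 1 = 1
So g5 = 1 and g6 = 1.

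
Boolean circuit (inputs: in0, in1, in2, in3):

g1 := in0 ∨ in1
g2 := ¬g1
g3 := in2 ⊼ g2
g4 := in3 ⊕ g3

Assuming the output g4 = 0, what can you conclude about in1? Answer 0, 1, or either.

either

Both values of in1 occur among assignments with g4 = 0:
  in1=0: in0=0, in1=0, in2=0, in3=1
  in1=1: in0=0, in1=1, in2=0, in3=1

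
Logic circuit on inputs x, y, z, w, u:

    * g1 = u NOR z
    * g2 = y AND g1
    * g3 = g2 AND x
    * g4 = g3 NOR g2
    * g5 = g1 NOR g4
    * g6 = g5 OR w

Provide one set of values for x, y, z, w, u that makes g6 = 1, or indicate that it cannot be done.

x=1 y=1 z=0 w=1 u=0

g6 = g5 OR w must be 1, so at least one of g5, w is 1.
Check with x=1 y=1 z=0 w=1 u=0:
g1 = u NOR z = 0 NOR 0 = 1
g2 = y AND g1 = 1 AND 1 = 1
g3 = g2 AND x = 1 AND 1 = 1
g4 = g3 NOR g2 = 1 NOR 1 = 0
g5 = g1 NOR g4 = 1 NOR 0 = 0
g6 = g5 OR w = 0 OR 1 = 1
So g6 = 1 as required.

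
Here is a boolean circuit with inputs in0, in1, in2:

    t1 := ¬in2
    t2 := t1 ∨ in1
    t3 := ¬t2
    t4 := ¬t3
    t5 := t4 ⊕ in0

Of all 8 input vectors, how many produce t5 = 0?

4

t5 = t4 ⊕ in0 must be 0, so t4 and in0 are equal.
Satisfying assignments:
  in0=0, in1=0, in2=1
  in0=1, in1=0, in2=0
  in0=1, in1=1, in2=0
  in0=1, in1=1, in2=1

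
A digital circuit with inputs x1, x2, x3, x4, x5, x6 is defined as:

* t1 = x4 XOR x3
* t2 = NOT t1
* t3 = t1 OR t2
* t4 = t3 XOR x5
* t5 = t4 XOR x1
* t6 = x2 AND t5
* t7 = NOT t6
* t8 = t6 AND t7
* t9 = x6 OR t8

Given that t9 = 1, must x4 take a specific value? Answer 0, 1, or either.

either

Both values of x4 occur among assignments with t9 = 1:
  x4=0: x1=0, x2=0, x3=0, x4=0, x5=0, x6=1
  x4=1: x1=0, x2=0, x3=0, x4=1, x5=0, x6=1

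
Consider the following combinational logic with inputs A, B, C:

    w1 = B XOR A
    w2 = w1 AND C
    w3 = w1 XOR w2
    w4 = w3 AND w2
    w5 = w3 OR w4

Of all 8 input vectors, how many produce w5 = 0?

6

w5 = w3 OR w4 must be 0, so both w3 = 0 and w4 = 0.
w3 = w1 XOR w2 must be 0, so w1 and w2 are equal.
Satisfying assignments:
  A=0, B=0, C=0
  A=0, B=0, C=1
  A=0, B=1, C=1
  A=1, B=0, C=1
  A=1, B=1, C=0
  A=1, B=1, C=1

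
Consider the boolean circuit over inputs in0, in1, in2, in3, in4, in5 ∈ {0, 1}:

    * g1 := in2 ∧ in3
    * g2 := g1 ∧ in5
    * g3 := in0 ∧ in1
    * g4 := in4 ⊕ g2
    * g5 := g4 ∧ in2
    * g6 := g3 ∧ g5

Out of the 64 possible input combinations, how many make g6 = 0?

g6 = g3 ∧ g5 must be 0, so at least one of g3, g5 is 0.
Enumerating the 64 input combinations, 60 give g6 = 0 and 4 give g6 = 1.

60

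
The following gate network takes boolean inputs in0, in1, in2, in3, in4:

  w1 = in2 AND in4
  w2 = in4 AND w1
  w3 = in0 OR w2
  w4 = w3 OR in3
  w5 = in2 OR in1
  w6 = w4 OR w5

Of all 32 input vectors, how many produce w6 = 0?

w6 = w4 OR w5 must be 0, so both w4 = 0 and w5 = 0.
w4 = w3 OR in3 must be 0, so both w3 = 0 and in3 = 0.
Satisfying assignments:
  in0=0, in1=0, in2=0, in3=0, in4=0
  in0=0, in1=0, in2=0, in3=0, in4=1

2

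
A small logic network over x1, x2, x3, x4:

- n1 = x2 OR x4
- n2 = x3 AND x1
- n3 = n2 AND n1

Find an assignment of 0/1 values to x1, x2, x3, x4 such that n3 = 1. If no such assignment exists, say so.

x1=1 x2=1 x3=1 x4=0

n3 = n2 AND n1 must be 1, so both n2 = 1 and n1 = 1.
n2 = x3 AND x1 must be 1, so both x3 = 1 and x1 = 1.
Check with x1=1 x2=1 x3=1 x4=0:
n1 = x2 OR x4 = 1 OR 0 = 1
n2 = x3 AND x1 = 1 AND 1 = 1
n3 = n2 AND n1 = 1 AND 1 = 1
So n3 = 1 as required.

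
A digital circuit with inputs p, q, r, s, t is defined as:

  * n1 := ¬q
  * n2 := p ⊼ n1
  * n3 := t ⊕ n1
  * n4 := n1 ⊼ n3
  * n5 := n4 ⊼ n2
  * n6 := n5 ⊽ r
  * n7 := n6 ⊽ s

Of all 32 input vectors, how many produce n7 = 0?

n7 = n6 ⊽ s must be 0, so at least one of n6, s is 1.
Enumerating the 32 input combinations, 21 give n7 = 0 and 11 give n7 = 1.

21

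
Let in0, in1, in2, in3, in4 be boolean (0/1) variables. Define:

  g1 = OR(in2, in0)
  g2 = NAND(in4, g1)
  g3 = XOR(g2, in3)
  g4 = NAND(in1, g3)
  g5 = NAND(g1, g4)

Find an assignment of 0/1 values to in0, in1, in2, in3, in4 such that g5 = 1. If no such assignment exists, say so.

in0=0, in1=1, in2=0, in3=0, in4=0

g5 = NAND(g1, g4) must be 1, so at least one of g1, g4 is 0.
Check with in0=0, in1=1, in2=0, in3=0, in4=0:
g1 = OR(in2, in0) = OR(0, 0) = 0
g2 = NAND(in4, g1) = NAND(0, 0) = 1
g3 = XOR(g2, in3) = XOR(1, 0) = 1
g4 = NAND(in1, g3) = NAND(1, 1) = 0
g5 = NAND(g1, g4) = NAND(0, 0) = 1
So g5 = 1 as required.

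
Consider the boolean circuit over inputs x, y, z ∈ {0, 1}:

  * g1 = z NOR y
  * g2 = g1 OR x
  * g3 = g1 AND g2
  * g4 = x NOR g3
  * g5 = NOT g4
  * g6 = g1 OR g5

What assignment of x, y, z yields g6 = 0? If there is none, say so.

g6 = g1 OR g5 must be 0, so both g1 = 0 and g5 = 0.
Check with x=0, y=0, z=1:
g1 = z NOR y = 1 NOR 0 = 0
g2 = g1 OR x = 0 OR 0 = 0
g3 = g1 AND g2 = 0 AND 0 = 0
g4 = x NOR g3 = 0 NOR 0 = 1
g5 = NOT g4 = NOT 1 = 0
g6 = g1 OR g5 = 0 OR 0 = 0
So g6 = 0 as required.

x=0, y=0, z=1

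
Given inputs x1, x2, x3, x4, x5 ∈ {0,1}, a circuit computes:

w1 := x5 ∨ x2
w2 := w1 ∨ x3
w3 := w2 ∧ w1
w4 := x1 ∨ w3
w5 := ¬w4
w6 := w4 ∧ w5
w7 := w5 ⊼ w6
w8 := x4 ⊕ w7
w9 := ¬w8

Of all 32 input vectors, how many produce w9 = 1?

16

w9 = ¬w8 must be 1, so w8 = 0.
w8 = x4 ⊕ w7 must be 0, so x4 and w7 are equal.
Enumerating the 32 input combinations, 16 give w9 = 1 and 16 give w9 = 0.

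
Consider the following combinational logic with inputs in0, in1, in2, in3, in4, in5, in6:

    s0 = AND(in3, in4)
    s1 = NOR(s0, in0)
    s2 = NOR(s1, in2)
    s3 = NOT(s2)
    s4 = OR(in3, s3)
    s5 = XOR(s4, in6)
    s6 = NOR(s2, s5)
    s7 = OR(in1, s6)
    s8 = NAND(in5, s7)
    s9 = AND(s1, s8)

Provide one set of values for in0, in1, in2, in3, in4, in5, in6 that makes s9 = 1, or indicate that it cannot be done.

in0=0, in1=1, in2=1, in3=1, in4=0, in5=0, in6=1

s9 = AND(s1, s8) must be 1, so both s1 = 1 and s8 = 1.
Check with in0=0, in1=1, in2=1, in3=1, in4=0, in5=0, in6=1:
s0 = AND(in3, in4) = AND(1, 0) = 0
s1 = NOR(s0, in0) = NOR(0, 0) = 1
s2 = NOR(s1, in2) = NOR(1, 1) = 0
s3 = NOT(s2) = NOT 0 = 1
s4 = OR(in3, s3) = OR(1, 1) = 1
s5 = XOR(s4, in6) = XOR(1, 1) = 0
s6 = NOR(s2, s5) = NOR(0, 0) = 1
s7 = OR(in1, s6) = OR(1, 1) = 1
s8 = NAND(in5, s7) = NAND(0, 1) = 1
s9 = AND(s1, s8) = AND(1, 1) = 1
So s9 = 1 as required.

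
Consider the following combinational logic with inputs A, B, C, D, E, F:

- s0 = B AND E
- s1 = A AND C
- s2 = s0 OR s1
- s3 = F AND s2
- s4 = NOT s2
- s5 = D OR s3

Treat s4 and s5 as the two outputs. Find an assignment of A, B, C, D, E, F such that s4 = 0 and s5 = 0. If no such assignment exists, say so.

Check with A=1, B=1, C=0, D=0, E=1, F=0:
s0 = B AND E = 1 AND 1 = 1
s1 = A AND C = 1 AND 0 = 0
s2 = s0 OR s1 = 1 OR 0 = 1
s3 = F AND s2 = 0 AND 1 = 0
s4 = NOT s2 = NOT 1 = 0
s5 = D OR s3 = 0 OR 0 = 0
So s4 = 0 and s5 = 0.

A=1, B=1, C=0, D=0, E=1, F=0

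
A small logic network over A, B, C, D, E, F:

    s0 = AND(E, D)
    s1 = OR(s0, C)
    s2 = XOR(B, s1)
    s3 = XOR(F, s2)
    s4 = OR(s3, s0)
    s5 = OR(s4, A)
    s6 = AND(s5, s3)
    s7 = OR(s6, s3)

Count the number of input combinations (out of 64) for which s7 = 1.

s7 = OR(s6, s3) must be 1, so at least one of s6, s3 is 1.
Enumerating the 64 input combinations, 32 give s7 = 1 and 32 give s7 = 0.

32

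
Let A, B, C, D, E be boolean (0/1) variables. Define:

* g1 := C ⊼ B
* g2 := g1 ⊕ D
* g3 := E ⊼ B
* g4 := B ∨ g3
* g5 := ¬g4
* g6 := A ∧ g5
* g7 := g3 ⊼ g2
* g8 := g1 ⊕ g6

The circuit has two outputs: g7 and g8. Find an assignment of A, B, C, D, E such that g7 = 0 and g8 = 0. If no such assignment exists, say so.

A=1, B=1, C=1, D=1, E=0

Check with A=1, B=1, C=1, D=1, E=0:
g1 = C ⊼ B = 1 ⊼ 1 = 0
g2 = g1 ⊕ D = 0 ⊕ 1 = 1
g3 = E ⊼ B = 0 ⊼ 1 = 1
g4 = B ∨ g3 = 1 ∨ 1 = 1
g5 = ¬g4 = ¬1 = 0
g6 = A ∧ g5 = 1 ∧ 0 = 0
g7 = g3 ⊼ g2 = 1 ⊼ 1 = 0
g8 = g1 ⊕ g6 = 0 ⊕ 0 = 0
So g7 = 0 and g8 = 0.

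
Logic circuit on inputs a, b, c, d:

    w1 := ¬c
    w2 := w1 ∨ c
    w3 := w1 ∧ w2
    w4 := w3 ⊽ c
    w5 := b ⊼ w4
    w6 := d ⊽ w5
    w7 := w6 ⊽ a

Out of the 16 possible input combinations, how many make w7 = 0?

8

w7 = w6 ⊽ a must be 0, so at least one of w6, a is 1.
Enumerating the 16 input combinations, 8 give w7 = 0 and 8 give w7 = 1.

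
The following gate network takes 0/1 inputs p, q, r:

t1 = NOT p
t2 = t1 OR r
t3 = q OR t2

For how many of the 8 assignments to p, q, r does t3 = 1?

7

t3 = q OR t2 must be 1, so at least one of q, t2 is 1.
Enumerating the 8 input combinations, 7 give t3 = 1 and 1 give t3 = 0.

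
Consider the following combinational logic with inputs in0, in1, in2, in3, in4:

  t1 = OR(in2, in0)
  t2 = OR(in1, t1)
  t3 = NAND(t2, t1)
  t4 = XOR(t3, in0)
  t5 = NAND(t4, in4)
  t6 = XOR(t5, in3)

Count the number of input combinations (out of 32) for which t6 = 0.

16

t6 = XOR(t5, in3) must be 0, so t5 and in3 are equal.
Enumerating the 32 input combinations, 16 give t6 = 0 and 16 give t6 = 1.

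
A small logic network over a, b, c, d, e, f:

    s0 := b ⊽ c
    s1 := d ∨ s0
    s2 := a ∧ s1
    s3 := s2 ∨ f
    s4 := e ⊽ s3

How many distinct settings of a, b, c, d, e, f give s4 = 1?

s4 = e ⊽ s3 must be 1, so both e = 0 and s3 = 0.
s3 = s2 ∨ f must be 0, so both s2 = 0 and f = 0.
Enumerating the 64 input combinations, 11 give s4 = 1 and 53 give s4 = 0.

11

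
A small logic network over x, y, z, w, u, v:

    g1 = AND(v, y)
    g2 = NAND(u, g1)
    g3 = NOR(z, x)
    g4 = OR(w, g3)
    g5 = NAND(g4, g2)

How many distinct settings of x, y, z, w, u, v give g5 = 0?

g5 = NAND(g4, g2) must be 0, so both g4 = 1 and g2 = 1.
g4 = OR(w, g3) must be 1, so at least one of w, g3 is 1.
g2 = NAND(u, g1) must be 1, so at least one of u, g1 is 0.
Enumerating the 64 input combinations, 35 give g5 = 0 and 29 give g5 = 1.

35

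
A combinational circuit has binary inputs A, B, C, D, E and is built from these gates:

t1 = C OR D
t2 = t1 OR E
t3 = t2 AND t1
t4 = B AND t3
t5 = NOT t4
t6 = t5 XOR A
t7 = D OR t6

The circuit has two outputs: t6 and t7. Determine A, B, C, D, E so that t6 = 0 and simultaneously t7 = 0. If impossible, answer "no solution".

A=1, B=1, C=0, D=0, E=0

Check with A=1, B=1, C=0, D=0, E=0:
t1 = C OR D = 0 OR 0 = 0
t2 = t1 OR E = 0 OR 0 = 0
t3 = t2 AND t1 = 0 AND 0 = 0
t4 = B AND t3 = 1 AND 0 = 0
t5 = NOT t4 = NOT 0 = 1
t6 = t5 XOR A = 1 XOR 1 = 0
t7 = D OR t6 = 0 OR 0 = 0
So t6 = 0 and t7 = 0.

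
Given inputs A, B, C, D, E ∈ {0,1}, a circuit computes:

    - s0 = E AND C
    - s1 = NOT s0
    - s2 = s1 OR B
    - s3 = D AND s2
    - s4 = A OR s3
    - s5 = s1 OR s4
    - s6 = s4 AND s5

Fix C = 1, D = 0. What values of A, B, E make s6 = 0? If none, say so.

s6 = s4 AND s5 must be 0, so at least one of s4, s5 is 0.
Check with C = 1, D = 0 and A=0, B=0, E=1:
s0 = E AND C = 1 AND 1 = 1
s1 = NOT s0 = NOT 1 = 0
s2 = s1 OR B = 0 OR 0 = 0
s3 = D AND s2 = 0 AND 0 = 0
s4 = A OR s3 = 0 OR 0 = 0
s5 = s1 OR s4 = 0 OR 0 = 0
s6 = s4 AND s5 = 0 AND 0 = 0
So s6 = 0.

A=0, B=0, E=1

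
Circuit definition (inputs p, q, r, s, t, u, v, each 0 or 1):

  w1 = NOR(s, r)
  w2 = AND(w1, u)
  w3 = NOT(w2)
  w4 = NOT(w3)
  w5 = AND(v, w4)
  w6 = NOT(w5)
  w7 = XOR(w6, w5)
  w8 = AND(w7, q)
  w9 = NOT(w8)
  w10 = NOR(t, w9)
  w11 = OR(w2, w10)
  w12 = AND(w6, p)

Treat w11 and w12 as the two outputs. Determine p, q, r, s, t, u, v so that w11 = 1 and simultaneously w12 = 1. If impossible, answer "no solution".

p=1 q=1 r=0 s=0 t=1 u=1 v=0

Check with p=1 q=1 r=0 s=0 t=1 u=1 v=0:
w1 = NOR(s, r) = NOR(0, 0) = 1
w2 = AND(w1, u) = AND(1, 1) = 1
w3 = NOT(w2) = NOT 1 = 0
w4 = NOT(w3) = NOT 0 = 1
w5 = AND(v, w4) = AND(0, 1) = 0
w6 = NOT(w5) = NOT 0 = 1
w7 = XOR(w6, w5) = XOR(1, 0) = 1
w8 = AND(w7, q) = AND(1, 1) = 1
w9 = NOT(w8) = NOT 1 = 0
w10 = NOR(t, w9) = NOR(1, 0) = 0
w11 = OR(w2, w10) = OR(1, 0) = 1
w12 = AND(w6, p) = AND(1, 1) = 1
So w11 = 1 and w12 = 1.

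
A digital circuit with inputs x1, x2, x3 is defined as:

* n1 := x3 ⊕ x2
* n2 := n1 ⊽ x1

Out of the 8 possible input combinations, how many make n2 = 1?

n2 = n1 ⊽ x1 must be 1, so both n1 = 0 and x1 = 0.
n1 = x3 ⊕ x2 must be 0, so x3 and x2 are equal.
Satisfying assignments:
  x1=0, x2=0, x3=0
  x1=0, x2=1, x3=1

2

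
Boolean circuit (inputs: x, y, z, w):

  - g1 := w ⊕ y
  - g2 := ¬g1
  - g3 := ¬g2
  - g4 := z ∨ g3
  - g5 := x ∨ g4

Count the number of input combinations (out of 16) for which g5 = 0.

2

g5 = x ∨ g4 must be 0, so both x = 0 and g4 = 0.
g4 = z ∨ g3 must be 0, so both z = 0 and g3 = 0.
Satisfying assignments:
  x=0, y=0, z=0, w=0
  x=0, y=1, z=0, w=1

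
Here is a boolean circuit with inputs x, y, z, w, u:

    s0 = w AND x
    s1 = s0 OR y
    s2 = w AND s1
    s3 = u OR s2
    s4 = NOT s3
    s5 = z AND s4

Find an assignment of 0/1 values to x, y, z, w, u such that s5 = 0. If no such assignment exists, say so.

x=0, y=0, z=0, w=1, u=0

Check with x=0, y=0, z=0, w=1, u=0:
s0 = w AND x = 1 AND 0 = 0
s1 = s0 OR y = 0 OR 0 = 0
s2 = w AND s1 = 1 AND 0 = 0
s3 = u OR s2 = 0 OR 0 = 0
s4 = NOT s3 = NOT 0 = 1
s5 = z AND s4 = 0 AND 1 = 0
So s5 = 0 as required.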